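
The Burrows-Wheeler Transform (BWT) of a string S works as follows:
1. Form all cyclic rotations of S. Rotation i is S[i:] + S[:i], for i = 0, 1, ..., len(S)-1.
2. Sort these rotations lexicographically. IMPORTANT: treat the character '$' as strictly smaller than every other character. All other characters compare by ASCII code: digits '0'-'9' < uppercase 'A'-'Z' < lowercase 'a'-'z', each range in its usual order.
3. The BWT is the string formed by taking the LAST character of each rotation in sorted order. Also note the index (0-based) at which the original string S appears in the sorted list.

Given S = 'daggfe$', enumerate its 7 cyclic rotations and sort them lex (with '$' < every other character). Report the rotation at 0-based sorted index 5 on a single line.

Answer: gfe$dag

Derivation:
All 7 rotations (rotation i = S[i:]+S[:i]):
  rot[0] = daggfe$
  rot[1] = aggfe$d
  rot[2] = ggfe$da
  rot[3] = gfe$dag
  rot[4] = fe$dagg
  rot[5] = e$daggf
  rot[6] = $daggfe
Sorted (with $ < everything):
  sorted[0] = $daggfe
  sorted[1] = aggfe$d
  sorted[2] = daggfe$
  sorted[3] = e$daggf
  sorted[4] = fe$dagg
  sorted[5] = gfe$dag
  sorted[6] = ggfe$da
sorted[5] = gfe$dag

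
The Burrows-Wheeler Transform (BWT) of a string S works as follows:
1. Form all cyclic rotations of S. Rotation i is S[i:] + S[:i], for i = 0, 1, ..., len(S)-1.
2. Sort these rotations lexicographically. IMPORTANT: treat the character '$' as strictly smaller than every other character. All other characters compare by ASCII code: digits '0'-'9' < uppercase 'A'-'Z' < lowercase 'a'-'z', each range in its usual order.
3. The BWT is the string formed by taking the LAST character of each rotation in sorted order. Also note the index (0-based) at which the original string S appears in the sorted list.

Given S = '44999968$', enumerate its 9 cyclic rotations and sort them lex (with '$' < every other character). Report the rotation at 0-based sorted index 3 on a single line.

All 9 rotations (rotation i = S[i:]+S[:i]):
  rot[0] = 44999968$
  rot[1] = 4999968$4
  rot[2] = 999968$44
  rot[3] = 99968$449
  rot[4] = 9968$4499
  rot[5] = 968$44999
  rot[6] = 68$449999
  rot[7] = 8$4499996
  rot[8] = $44999968
Sorted (with $ < everything):
  sorted[0] = $44999968
  sorted[1] = 44999968$
  sorted[2] = 4999968$4
  sorted[3] = 68$449999
  sorted[4] = 8$4499996
  sorted[5] = 968$44999
  sorted[6] = 9968$4499
  sorted[7] = 99968$449
  sorted[8] = 999968$44
sorted[3] = 68$449999

Answer: 68$449999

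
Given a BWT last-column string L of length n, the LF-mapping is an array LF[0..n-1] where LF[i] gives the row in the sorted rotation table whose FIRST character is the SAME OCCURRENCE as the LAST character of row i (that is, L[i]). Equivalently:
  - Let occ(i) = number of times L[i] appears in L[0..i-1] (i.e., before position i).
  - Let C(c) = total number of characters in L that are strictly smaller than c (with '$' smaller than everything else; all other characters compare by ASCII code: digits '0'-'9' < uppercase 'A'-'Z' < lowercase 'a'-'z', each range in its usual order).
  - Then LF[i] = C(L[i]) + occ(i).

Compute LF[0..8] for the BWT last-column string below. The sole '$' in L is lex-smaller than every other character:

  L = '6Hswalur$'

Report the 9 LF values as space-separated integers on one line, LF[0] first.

Char counts: '$':1, '6':1, 'H':1, 'a':1, 'l':1, 'r':1, 's':1, 'u':1, 'w':1
C (first-col start): C('$')=0, C('6')=1, C('H')=2, C('a')=3, C('l')=4, C('r')=5, C('s')=6, C('u')=7, C('w')=8
L[0]='6': occ=0, LF[0]=C('6')+0=1+0=1
L[1]='H': occ=0, LF[1]=C('H')+0=2+0=2
L[2]='s': occ=0, LF[2]=C('s')+0=6+0=6
L[3]='w': occ=0, LF[3]=C('w')+0=8+0=8
L[4]='a': occ=0, LF[4]=C('a')+0=3+0=3
L[5]='l': occ=0, LF[5]=C('l')+0=4+0=4
L[6]='u': occ=0, LF[6]=C('u')+0=7+0=7
L[7]='r': occ=0, LF[7]=C('r')+0=5+0=5
L[8]='$': occ=0, LF[8]=C('$')+0=0+0=0

Answer: 1 2 6 8 3 4 7 5 0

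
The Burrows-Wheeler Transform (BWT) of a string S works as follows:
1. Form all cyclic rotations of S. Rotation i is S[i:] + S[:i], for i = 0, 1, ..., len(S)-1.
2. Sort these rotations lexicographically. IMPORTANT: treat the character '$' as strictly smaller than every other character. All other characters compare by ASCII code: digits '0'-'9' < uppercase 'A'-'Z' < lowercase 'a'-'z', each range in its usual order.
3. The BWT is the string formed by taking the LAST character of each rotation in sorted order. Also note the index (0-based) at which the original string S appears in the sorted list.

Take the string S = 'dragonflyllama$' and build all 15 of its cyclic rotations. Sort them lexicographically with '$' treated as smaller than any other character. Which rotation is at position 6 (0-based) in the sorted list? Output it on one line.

Answer: gonflyllama$dra

Derivation:
All 15 rotations (rotation i = S[i:]+S[:i]):
  rot[0] = dragonflyllama$
  rot[1] = ragonflyllama$d
  rot[2] = agonflyllama$dr
  rot[3] = gonflyllama$dra
  rot[4] = onflyllama$drag
  rot[5] = nflyllama$drago
  rot[6] = flyllama$dragon
  rot[7] = lyllama$dragonf
  rot[8] = yllama$dragonfl
  rot[9] = llama$dragonfly
  rot[10] = lama$dragonflyl
  rot[11] = ama$dragonflyll
  rot[12] = ma$dragonflylla
  rot[13] = a$dragonflyllam
  rot[14] = $dragonflyllama
Sorted (with $ < everything):
  sorted[0] = $dragonflyllama
  sorted[1] = a$dragonflyllam
  sorted[2] = agonflyllama$dr
  sorted[3] = ama$dragonflyll
  sorted[4] = dragonflyllama$
  sorted[5] = flyllama$dragon
  sorted[6] = gonflyllama$dra
  sorted[7] = lama$dragonflyl
  sorted[8] = llama$dragonfly
  sorted[9] = lyllama$dragonf
  sorted[10] = ma$dragonflylla
  sorted[11] = nflyllama$drago
  sorted[12] = onflyllama$drag
  sorted[13] = ragonflyllama$d
  sorted[14] = yllama$dragonfl
sorted[6] = gonflyllama$dra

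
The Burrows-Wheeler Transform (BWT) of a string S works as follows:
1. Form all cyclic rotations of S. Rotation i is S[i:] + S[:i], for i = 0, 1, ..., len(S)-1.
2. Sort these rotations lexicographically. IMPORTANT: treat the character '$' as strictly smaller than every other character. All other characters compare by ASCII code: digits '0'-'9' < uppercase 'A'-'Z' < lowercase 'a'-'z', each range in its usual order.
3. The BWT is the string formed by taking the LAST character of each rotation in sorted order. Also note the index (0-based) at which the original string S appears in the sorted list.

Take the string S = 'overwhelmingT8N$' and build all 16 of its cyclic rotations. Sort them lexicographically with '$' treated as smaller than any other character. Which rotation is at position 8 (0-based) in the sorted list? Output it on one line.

All 16 rotations (rotation i = S[i:]+S[:i]):
  rot[0] = overwhelmingT8N$
  rot[1] = verwhelmingT8N$o
  rot[2] = erwhelmingT8N$ov
  rot[3] = rwhelmingT8N$ove
  rot[4] = whelmingT8N$over
  rot[5] = helmingT8N$overw
  rot[6] = elmingT8N$overwh
  rot[7] = lmingT8N$overwhe
  rot[8] = mingT8N$overwhel
  rot[9] = ingT8N$overwhelm
  rot[10] = ngT8N$overwhelmi
  rot[11] = gT8N$overwhelmin
  rot[12] = T8N$overwhelming
  rot[13] = 8N$overwhelmingT
  rot[14] = N$overwhelmingT8
  rot[15] = $overwhelmingT8N
Sorted (with $ < everything):
  sorted[0] = $overwhelmingT8N
  sorted[1] = 8N$overwhelmingT
  sorted[2] = N$overwhelmingT8
  sorted[3] = T8N$overwhelming
  sorted[4] = elmingT8N$overwh
  sorted[5] = erwhelmingT8N$ov
  sorted[6] = gT8N$overwhelmin
  sorted[7] = helmingT8N$overw
  sorted[8] = ingT8N$overwhelm
  sorted[9] = lmingT8N$overwhe
  sorted[10] = mingT8N$overwhel
  sorted[11] = ngT8N$overwhelmi
  sorted[12] = overwhelmingT8N$
  sorted[13] = rwhelmingT8N$ove
  sorted[14] = verwhelmingT8N$o
  sorted[15] = whelmingT8N$over
sorted[8] = ingT8N$overwhelm

Answer: ingT8N$overwhelm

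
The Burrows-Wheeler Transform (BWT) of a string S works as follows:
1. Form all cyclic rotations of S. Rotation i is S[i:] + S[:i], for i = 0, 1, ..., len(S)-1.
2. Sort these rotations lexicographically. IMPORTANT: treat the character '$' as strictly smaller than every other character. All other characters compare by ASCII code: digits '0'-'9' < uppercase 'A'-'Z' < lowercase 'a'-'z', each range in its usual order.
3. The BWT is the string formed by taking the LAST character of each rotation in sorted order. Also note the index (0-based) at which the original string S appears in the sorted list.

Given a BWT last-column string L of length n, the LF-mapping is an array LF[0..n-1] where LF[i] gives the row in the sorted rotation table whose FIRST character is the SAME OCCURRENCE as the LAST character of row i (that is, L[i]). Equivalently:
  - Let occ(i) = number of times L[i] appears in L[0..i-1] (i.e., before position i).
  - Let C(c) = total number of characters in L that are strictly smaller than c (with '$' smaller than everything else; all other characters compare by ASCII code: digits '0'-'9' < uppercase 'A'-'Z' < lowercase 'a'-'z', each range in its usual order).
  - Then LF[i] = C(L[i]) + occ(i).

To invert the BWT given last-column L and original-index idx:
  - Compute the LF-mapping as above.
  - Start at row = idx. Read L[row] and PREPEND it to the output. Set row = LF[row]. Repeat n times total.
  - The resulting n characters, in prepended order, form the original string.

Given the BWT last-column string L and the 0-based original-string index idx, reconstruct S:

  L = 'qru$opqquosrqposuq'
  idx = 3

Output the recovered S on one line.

LF mapping: 6 11 15 0 1 4 7 8 16 2 13 12 9 5 3 14 17 10
Walk LF starting at row 3, prepending L[row]:
  step 1: row=3, L[3]='$', prepend. Next row=LF[3]=0
  step 2: row=0, L[0]='q', prepend. Next row=LF[0]=6
  step 3: row=6, L[6]='q', prepend. Next row=LF[6]=7
  step 4: row=7, L[7]='q', prepend. Next row=LF[7]=8
  step 5: row=8, L[8]='u', prepend. Next row=LF[8]=16
  step 6: row=16, L[16]='u', prepend. Next row=LF[16]=17
  step 7: row=17, L[17]='q', prepend. Next row=LF[17]=10
  step 8: row=10, L[10]='s', prepend. Next row=LF[10]=13
  step 9: row=13, L[13]='p', prepend. Next row=LF[13]=5
  step 10: row=5, L[5]='p', prepend. Next row=LF[5]=4
  step 11: row=4, L[4]='o', prepend. Next row=LF[4]=1
  step 12: row=1, L[1]='r', prepend. Next row=LF[1]=11
  step 13: row=11, L[11]='r', prepend. Next row=LF[11]=12
  step 14: row=12, L[12]='q', prepend. Next row=LF[12]=9
  step 15: row=9, L[9]='o', prepend. Next row=LF[9]=2
  step 16: row=2, L[2]='u', prepend. Next row=LF[2]=15
  step 17: row=15, L[15]='s', prepend. Next row=LF[15]=14
  step 18: row=14, L[14]='o', prepend. Next row=LF[14]=3
Reversed output: osuoqrroppsquuqqq$

Answer: osuoqrroppsquuqqq$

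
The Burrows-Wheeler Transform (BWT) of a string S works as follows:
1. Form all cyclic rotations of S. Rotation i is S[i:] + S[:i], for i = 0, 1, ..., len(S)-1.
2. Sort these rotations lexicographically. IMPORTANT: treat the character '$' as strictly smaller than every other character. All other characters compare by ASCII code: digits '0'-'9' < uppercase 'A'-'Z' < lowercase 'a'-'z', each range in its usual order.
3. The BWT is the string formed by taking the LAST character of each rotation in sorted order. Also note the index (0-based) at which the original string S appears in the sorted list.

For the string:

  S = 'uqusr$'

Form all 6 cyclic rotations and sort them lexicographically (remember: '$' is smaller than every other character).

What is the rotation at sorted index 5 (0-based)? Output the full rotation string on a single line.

All 6 rotations (rotation i = S[i:]+S[:i]):
  rot[0] = uqusr$
  rot[1] = qusr$u
  rot[2] = usr$uq
  rot[3] = sr$uqu
  rot[4] = r$uqus
  rot[5] = $uqusr
Sorted (with $ < everything):
  sorted[0] = $uqusr
  sorted[1] = qusr$u
  sorted[2] = r$uqus
  sorted[3] = sr$uqu
  sorted[4] = uqusr$
  sorted[5] = usr$uq
sorted[5] = usr$uq

Answer: usr$uq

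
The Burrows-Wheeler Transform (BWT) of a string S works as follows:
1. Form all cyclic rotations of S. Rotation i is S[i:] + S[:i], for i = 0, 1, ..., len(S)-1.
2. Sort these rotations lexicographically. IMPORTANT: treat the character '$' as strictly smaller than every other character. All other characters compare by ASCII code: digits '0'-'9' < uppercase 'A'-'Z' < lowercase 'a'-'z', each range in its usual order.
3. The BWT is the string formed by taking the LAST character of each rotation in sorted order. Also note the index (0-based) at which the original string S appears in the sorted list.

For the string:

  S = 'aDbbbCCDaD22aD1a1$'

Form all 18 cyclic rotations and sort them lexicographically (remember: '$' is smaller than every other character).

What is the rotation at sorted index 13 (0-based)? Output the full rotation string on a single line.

All 18 rotations (rotation i = S[i:]+S[:i]):
  rot[0] = aDbbbCCDaD22aD1a1$
  rot[1] = DbbbCCDaD22aD1a1$a
  rot[2] = bbbCCDaD22aD1a1$aD
  rot[3] = bbCCDaD22aD1a1$aDb
  rot[4] = bCCDaD22aD1a1$aDbb
  rot[5] = CCDaD22aD1a1$aDbbb
  rot[6] = CDaD22aD1a1$aDbbbC
  rot[7] = DaD22aD1a1$aDbbbCC
  rot[8] = aD22aD1a1$aDbbbCCD
  rot[9] = D22aD1a1$aDbbbCCDa
  rot[10] = 22aD1a1$aDbbbCCDaD
  rot[11] = 2aD1a1$aDbbbCCDaD2
  rot[12] = aD1a1$aDbbbCCDaD22
  rot[13] = D1a1$aDbbbCCDaD22a
  rot[14] = 1a1$aDbbbCCDaD22aD
  rot[15] = a1$aDbbbCCDaD22aD1
  rot[16] = 1$aDbbbCCDaD22aD1a
  rot[17] = $aDbbbCCDaD22aD1a1
Sorted (with $ < everything):
  sorted[0] = $aDbbbCCDaD22aD1a1
  sorted[1] = 1$aDbbbCCDaD22aD1a
  sorted[2] = 1a1$aDbbbCCDaD22aD
  sorted[3] = 22aD1a1$aDbbbCCDaD
  sorted[4] = 2aD1a1$aDbbbCCDaD2
  sorted[5] = CCDaD22aD1a1$aDbbb
  sorted[6] = CDaD22aD1a1$aDbbbC
  sorted[7] = D1a1$aDbbbCCDaD22a
  sorted[8] = D22aD1a1$aDbbbCCDa
  sorted[9] = DaD22aD1a1$aDbbbCC
  sorted[10] = DbbbCCDaD22aD1a1$a
  sorted[11] = a1$aDbbbCCDaD22aD1
  sorted[12] = aD1a1$aDbbbCCDaD22
  sorted[13] = aD22aD1a1$aDbbbCCD
  sorted[14] = aDbbbCCDaD22aD1a1$
  sorted[15] = bCCDaD22aD1a1$aDbb
  sorted[16] = bbCCDaD22aD1a1$aDb
  sorted[17] = bbbCCDaD22aD1a1$aD
sorted[13] = aD22aD1a1$aDbbbCCD

Answer: aD22aD1a1$aDbbbCCD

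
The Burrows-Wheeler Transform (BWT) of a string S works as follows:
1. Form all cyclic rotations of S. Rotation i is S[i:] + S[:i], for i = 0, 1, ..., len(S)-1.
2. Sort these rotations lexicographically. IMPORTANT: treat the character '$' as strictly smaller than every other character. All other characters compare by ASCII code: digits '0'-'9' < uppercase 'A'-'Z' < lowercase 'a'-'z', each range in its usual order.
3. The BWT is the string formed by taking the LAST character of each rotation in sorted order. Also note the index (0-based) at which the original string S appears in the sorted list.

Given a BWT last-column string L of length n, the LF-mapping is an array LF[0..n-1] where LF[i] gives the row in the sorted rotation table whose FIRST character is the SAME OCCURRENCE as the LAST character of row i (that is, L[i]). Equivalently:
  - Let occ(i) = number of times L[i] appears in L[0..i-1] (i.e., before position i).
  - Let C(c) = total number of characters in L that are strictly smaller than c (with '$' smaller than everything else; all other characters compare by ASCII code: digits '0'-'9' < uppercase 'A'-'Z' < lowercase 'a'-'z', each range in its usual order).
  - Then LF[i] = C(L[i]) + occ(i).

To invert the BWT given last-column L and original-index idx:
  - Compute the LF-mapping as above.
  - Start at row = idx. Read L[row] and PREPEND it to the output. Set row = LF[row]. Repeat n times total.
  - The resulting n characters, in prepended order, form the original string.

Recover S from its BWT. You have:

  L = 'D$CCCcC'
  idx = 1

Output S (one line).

LF mapping: 5 0 1 2 3 6 4
Walk LF starting at row 1, prepending L[row]:
  step 1: row=1, L[1]='$', prepend. Next row=LF[1]=0
  step 2: row=0, L[0]='D', prepend. Next row=LF[0]=5
  step 3: row=5, L[5]='c', prepend. Next row=LF[5]=6
  step 4: row=6, L[6]='C', prepend. Next row=LF[6]=4
  step 5: row=4, L[4]='C', prepend. Next row=LF[4]=3
  step 6: row=3, L[3]='C', prepend. Next row=LF[3]=2
  step 7: row=2, L[2]='C', prepend. Next row=LF[2]=1
Reversed output: CCCCcD$

Answer: CCCCcD$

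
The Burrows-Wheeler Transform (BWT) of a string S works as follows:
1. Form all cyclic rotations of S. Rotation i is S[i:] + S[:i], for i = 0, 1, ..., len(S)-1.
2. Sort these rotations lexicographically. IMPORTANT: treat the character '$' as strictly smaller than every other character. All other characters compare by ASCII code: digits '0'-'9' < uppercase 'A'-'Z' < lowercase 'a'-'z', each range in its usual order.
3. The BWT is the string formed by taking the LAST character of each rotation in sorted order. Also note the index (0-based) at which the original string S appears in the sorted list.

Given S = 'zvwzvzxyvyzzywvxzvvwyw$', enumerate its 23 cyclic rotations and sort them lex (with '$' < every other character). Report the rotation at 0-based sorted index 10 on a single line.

All 23 rotations (rotation i = S[i:]+S[:i]):
  rot[0] = zvwzvzxyvyzzywvxzvvwyw$
  rot[1] = vwzvzxyvyzzywvxzvvwyw$z
  rot[2] = wzvzxyvyzzywvxzvvwyw$zv
  rot[3] = zvzxyvyzzywvxzvvwyw$zvw
  rot[4] = vzxyvyzzywvxzvvwyw$zvwz
  rot[5] = zxyvyzzywvxzvvwyw$zvwzv
  rot[6] = xyvyzzywvxzvvwyw$zvwzvz
  rot[7] = yvyzzywvxzvvwyw$zvwzvzx
  rot[8] = vyzzywvxzvvwyw$zvwzvzxy
  rot[9] = yzzywvxzvvwyw$zvwzvzxyv
  rot[10] = zzywvxzvvwyw$zvwzvzxyvy
  rot[11] = zywvxzvvwyw$zvwzvzxyvyz
  rot[12] = ywvxzvvwyw$zvwzvzxyvyzz
  rot[13] = wvxzvvwyw$zvwzvzxyvyzzy
  rot[14] = vxzvvwyw$zvwzvzxyvyzzyw
  rot[15] = xzvvwyw$zvwzvzxyvyzzywv
  rot[16] = zvvwyw$zvwzvzxyvyzzywvx
  rot[17] = vvwyw$zvwzvzxyvyzzywvxz
  rot[18] = vwyw$zvwzvzxyvyzzywvxzv
  rot[19] = wyw$zvwzvzxyvyzzywvxzvv
  rot[20] = yw$zvwzvzxyvyzzywvxzvvw
  rot[21] = w$zvwzvzxyvyzzywvxzvvwy
  rot[22] = $zvwzvzxyvyzzywvxzvvwyw
Sorted (with $ < everything):
  sorted[0] = $zvwzvzxyvyzzywvxzvvwyw
  sorted[1] = vvwyw$zvwzvzxyvyzzywvxz
  sorted[2] = vwyw$zvwzvzxyvyzzywvxzv
  sorted[3] = vwzvzxyvyzzywvxzvvwyw$z
  sorted[4] = vxzvvwyw$zvwzvzxyvyzzyw
  sorted[5] = vyzzywvxzvvwyw$zvwzvzxy
  sorted[6] = vzxyvyzzywvxzvvwyw$zvwz
  sorted[7] = w$zvwzvzxyvyzzywvxzvvwy
  sorted[8] = wvxzvvwyw$zvwzvzxyvyzzy
  sorted[9] = wyw$zvwzvzxyvyzzywvxzvv
  sorted[10] = wzvzxyvyzzywvxzvvwyw$zv
  sorted[11] = xyvyzzywvxzvvwyw$zvwzvz
  sorted[12] = xzvvwyw$zvwzvzxyvyzzywv
  sorted[13] = yvyzzywvxzvvwyw$zvwzvzx
  sorted[14] = yw$zvwzvzxyvyzzywvxzvvw
  sorted[15] = ywvxzvvwyw$zvwzvzxyvyzz
  sorted[16] = yzzywvxzvvwyw$zvwzvzxyv
  sorted[17] = zvvwyw$zvwzvzxyvyzzywvx
  sorted[18] = zvwzvzxyvyzzywvxzvvwyw$
  sorted[19] = zvzxyvyzzywvxzvvwyw$zvw
  sorted[20] = zxyvyzzywvxzvvwyw$zvwzv
  sorted[21] = zywvxzvvwyw$zvwzvzxyvyz
  sorted[22] = zzywvxzvvwyw$zvwzvzxyvy
sorted[10] = wzvzxyvyzzywvxzvvwyw$zv

Answer: wzvzxyvyzzywvxzvvwyw$zv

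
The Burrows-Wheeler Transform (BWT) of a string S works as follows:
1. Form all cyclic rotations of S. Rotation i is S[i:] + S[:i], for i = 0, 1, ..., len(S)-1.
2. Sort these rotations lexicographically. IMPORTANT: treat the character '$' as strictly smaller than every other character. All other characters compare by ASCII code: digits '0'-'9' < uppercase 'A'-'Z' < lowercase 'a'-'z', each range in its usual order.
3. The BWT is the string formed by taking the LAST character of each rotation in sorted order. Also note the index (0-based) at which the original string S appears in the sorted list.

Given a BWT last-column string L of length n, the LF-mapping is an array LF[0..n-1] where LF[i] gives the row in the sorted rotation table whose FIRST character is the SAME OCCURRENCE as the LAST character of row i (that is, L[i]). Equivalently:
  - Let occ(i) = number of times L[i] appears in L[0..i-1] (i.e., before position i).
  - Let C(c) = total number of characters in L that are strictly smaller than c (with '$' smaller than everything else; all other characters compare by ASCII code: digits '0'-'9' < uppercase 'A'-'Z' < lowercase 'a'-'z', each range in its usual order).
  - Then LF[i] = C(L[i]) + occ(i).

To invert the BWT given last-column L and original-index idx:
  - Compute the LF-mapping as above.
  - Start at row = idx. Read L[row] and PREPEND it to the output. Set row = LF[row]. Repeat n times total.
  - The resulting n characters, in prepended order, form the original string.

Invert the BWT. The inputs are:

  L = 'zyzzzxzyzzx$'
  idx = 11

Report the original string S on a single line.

LF mapping: 5 3 6 7 8 1 9 4 10 11 2 0
Walk LF starting at row 11, prepending L[row]:
  step 1: row=11, L[11]='$', prepend. Next row=LF[11]=0
  step 2: row=0, L[0]='z', prepend. Next row=LF[0]=5
  step 3: row=5, L[5]='x', prepend. Next row=LF[5]=1
  step 4: row=1, L[1]='y', prepend. Next row=LF[1]=3
  step 5: row=3, L[3]='z', prepend. Next row=LF[3]=7
  step 6: row=7, L[7]='y', prepend. Next row=LF[7]=4
  step 7: row=4, L[4]='z', prepend. Next row=LF[4]=8
  step 8: row=8, L[8]='z', prepend. Next row=LF[8]=10
  step 9: row=10, L[10]='x', prepend. Next row=LF[10]=2
  step 10: row=2, L[2]='z', prepend. Next row=LF[2]=6
  step 11: row=6, L[6]='z', prepend. Next row=LF[6]=9
  step 12: row=9, L[9]='z', prepend. Next row=LF[9]=11
Reversed output: zzzxzzyzyxz$

Answer: zzzxzzyzyxz$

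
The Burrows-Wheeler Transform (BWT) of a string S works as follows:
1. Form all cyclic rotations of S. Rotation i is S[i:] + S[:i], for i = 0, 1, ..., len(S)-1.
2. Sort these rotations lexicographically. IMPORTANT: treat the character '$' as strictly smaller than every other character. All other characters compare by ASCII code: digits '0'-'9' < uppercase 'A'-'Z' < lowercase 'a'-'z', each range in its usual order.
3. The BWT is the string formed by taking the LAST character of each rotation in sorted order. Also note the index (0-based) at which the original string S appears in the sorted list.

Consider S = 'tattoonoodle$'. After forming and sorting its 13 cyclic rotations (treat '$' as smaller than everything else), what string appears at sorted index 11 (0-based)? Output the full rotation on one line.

All 13 rotations (rotation i = S[i:]+S[:i]):
  rot[0] = tattoonoodle$
  rot[1] = attoonoodle$t
  rot[2] = ttoonoodle$ta
  rot[3] = toonoodle$tat
  rot[4] = oonoodle$tatt
  rot[5] = onoodle$tatto
  rot[6] = noodle$tattoo
  rot[7] = oodle$tattoon
  rot[8] = odle$tattoono
  rot[9] = dle$tattoonoo
  rot[10] = le$tattoonood
  rot[11] = e$tattoonoodl
  rot[12] = $tattoonoodle
Sorted (with $ < everything):
  sorted[0] = $tattoonoodle
  sorted[1] = attoonoodle$t
  sorted[2] = dle$tattoonoo
  sorted[3] = e$tattoonoodl
  sorted[4] = le$tattoonood
  sorted[5] = noodle$tattoo
  sorted[6] = odle$tattoono
  sorted[7] = onoodle$tatto
  sorted[8] = oodle$tattoon
  sorted[9] = oonoodle$tatt
  sorted[10] = tattoonoodle$
  sorted[11] = toonoodle$tat
  sorted[12] = ttoonoodle$ta
sorted[11] = toonoodle$tat

Answer: toonoodle$tat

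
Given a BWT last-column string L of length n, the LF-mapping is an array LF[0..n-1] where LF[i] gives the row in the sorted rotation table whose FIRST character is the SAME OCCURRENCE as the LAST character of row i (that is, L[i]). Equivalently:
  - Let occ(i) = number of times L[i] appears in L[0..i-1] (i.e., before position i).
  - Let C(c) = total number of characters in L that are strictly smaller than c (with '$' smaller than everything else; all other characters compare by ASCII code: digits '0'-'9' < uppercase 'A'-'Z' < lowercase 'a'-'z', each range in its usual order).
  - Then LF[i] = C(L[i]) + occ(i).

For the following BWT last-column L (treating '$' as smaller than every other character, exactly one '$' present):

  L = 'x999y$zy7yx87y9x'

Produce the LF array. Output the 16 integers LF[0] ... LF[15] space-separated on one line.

Char counts: '$':1, '7':2, '8':1, '9':4, 'x':3, 'y':4, 'z':1
C (first-col start): C('$')=0, C('7')=1, C('8')=3, C('9')=4, C('x')=8, C('y')=11, C('z')=15
L[0]='x': occ=0, LF[0]=C('x')+0=8+0=8
L[1]='9': occ=0, LF[1]=C('9')+0=4+0=4
L[2]='9': occ=1, LF[2]=C('9')+1=4+1=5
L[3]='9': occ=2, LF[3]=C('9')+2=4+2=6
L[4]='y': occ=0, LF[4]=C('y')+0=11+0=11
L[5]='$': occ=0, LF[5]=C('$')+0=0+0=0
L[6]='z': occ=0, LF[6]=C('z')+0=15+0=15
L[7]='y': occ=1, LF[7]=C('y')+1=11+1=12
L[8]='7': occ=0, LF[8]=C('7')+0=1+0=1
L[9]='y': occ=2, LF[9]=C('y')+2=11+2=13
L[10]='x': occ=1, LF[10]=C('x')+1=8+1=9
L[11]='8': occ=0, LF[11]=C('8')+0=3+0=3
L[12]='7': occ=1, LF[12]=C('7')+1=1+1=2
L[13]='y': occ=3, LF[13]=C('y')+3=11+3=14
L[14]='9': occ=3, LF[14]=C('9')+3=4+3=7
L[15]='x': occ=2, LF[15]=C('x')+2=8+2=10

Answer: 8 4 5 6 11 0 15 12 1 13 9 3 2 14 7 10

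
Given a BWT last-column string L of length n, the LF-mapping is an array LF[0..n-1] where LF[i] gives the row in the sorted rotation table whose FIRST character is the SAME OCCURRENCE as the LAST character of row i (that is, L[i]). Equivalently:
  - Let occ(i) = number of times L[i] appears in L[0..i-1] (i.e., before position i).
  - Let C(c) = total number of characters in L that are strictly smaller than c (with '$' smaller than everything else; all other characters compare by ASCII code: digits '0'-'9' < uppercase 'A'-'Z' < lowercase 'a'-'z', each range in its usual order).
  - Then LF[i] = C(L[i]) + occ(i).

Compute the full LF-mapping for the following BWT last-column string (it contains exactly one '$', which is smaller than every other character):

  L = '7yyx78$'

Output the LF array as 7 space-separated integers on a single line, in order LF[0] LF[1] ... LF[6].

Char counts: '$':1, '7':2, '8':1, 'x':1, 'y':2
C (first-col start): C('$')=0, C('7')=1, C('8')=3, C('x')=4, C('y')=5
L[0]='7': occ=0, LF[0]=C('7')+0=1+0=1
L[1]='y': occ=0, LF[1]=C('y')+0=5+0=5
L[2]='y': occ=1, LF[2]=C('y')+1=5+1=6
L[3]='x': occ=0, LF[3]=C('x')+0=4+0=4
L[4]='7': occ=1, LF[4]=C('7')+1=1+1=2
L[5]='8': occ=0, LF[5]=C('8')+0=3+0=3
L[6]='$': occ=0, LF[6]=C('$')+0=0+0=0

Answer: 1 5 6 4 2 3 0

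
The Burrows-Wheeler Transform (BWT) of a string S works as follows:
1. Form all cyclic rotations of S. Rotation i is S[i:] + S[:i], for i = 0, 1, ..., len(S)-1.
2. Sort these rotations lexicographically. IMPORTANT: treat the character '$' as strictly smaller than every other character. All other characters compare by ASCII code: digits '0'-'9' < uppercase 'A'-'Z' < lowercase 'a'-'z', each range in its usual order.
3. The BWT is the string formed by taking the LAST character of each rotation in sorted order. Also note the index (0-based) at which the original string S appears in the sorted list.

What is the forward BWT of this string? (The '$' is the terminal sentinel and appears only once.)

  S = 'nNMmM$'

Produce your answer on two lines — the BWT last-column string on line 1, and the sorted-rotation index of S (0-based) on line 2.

All 6 rotations (rotation i = S[i:]+S[:i]):
  rot[0] = nNMmM$
  rot[1] = NMmM$n
  rot[2] = MmM$nN
  rot[3] = mM$nNM
  rot[4] = M$nNMm
  rot[5] = $nNMmM
Sorted (with $ < everything):
  sorted[0] = $nNMmM  (last char: 'M')
  sorted[1] = M$nNMm  (last char: 'm')
  sorted[2] = MmM$nN  (last char: 'N')
  sorted[3] = NMmM$n  (last char: 'n')
  sorted[4] = mM$nNM  (last char: 'M')
  sorted[5] = nNMmM$  (last char: '$')
Last column: MmNnM$
Original string S is at sorted index 5

Answer: MmNnM$
5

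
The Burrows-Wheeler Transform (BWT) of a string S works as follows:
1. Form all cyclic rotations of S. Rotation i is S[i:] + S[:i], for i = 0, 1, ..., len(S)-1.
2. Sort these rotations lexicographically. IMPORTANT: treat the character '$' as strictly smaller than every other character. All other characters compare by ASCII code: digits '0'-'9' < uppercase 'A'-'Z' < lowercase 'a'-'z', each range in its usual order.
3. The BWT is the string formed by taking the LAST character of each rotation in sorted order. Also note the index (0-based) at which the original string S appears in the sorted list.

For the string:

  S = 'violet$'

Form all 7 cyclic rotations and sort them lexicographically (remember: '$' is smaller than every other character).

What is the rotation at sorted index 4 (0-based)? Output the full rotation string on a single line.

Answer: olet$vi

Derivation:
All 7 rotations (rotation i = S[i:]+S[:i]):
  rot[0] = violet$
  rot[1] = iolet$v
  rot[2] = olet$vi
  rot[3] = let$vio
  rot[4] = et$viol
  rot[5] = t$viole
  rot[6] = $violet
Sorted (with $ < everything):
  sorted[0] = $violet
  sorted[1] = et$viol
  sorted[2] = iolet$v
  sorted[3] = let$vio
  sorted[4] = olet$vi
  sorted[5] = t$viole
  sorted[6] = violet$
sorted[4] = olet$vi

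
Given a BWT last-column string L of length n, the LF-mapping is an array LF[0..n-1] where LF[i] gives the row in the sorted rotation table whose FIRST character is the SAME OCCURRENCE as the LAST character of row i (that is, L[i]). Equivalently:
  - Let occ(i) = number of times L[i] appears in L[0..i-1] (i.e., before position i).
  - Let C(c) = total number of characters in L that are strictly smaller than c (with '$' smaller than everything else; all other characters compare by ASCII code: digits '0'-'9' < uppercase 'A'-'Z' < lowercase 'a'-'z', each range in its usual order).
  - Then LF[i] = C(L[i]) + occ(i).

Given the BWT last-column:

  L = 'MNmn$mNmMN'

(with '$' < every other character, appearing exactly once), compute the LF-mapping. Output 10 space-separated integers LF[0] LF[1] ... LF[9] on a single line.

Char counts: '$':1, 'M':2, 'N':3, 'm':3, 'n':1
C (first-col start): C('$')=0, C('M')=1, C('N')=3, C('m')=6, C('n')=9
L[0]='M': occ=0, LF[0]=C('M')+0=1+0=1
L[1]='N': occ=0, LF[1]=C('N')+0=3+0=3
L[2]='m': occ=0, LF[2]=C('m')+0=6+0=6
L[3]='n': occ=0, LF[3]=C('n')+0=9+0=9
L[4]='$': occ=0, LF[4]=C('$')+0=0+0=0
L[5]='m': occ=1, LF[5]=C('m')+1=6+1=7
L[6]='N': occ=1, LF[6]=C('N')+1=3+1=4
L[7]='m': occ=2, LF[7]=C('m')+2=6+2=8
L[8]='M': occ=1, LF[8]=C('M')+1=1+1=2
L[9]='N': occ=2, LF[9]=C('N')+2=3+2=5

Answer: 1 3 6 9 0 7 4 8 2 5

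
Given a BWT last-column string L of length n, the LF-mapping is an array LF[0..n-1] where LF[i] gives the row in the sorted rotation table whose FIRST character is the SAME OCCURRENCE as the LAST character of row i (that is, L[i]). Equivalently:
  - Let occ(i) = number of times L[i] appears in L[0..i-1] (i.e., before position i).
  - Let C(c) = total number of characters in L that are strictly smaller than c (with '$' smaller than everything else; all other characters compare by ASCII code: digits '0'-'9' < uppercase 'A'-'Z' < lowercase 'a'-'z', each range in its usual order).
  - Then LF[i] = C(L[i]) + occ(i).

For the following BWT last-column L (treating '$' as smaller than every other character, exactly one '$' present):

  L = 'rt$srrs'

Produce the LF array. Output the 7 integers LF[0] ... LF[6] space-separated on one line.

Answer: 1 6 0 4 2 3 5

Derivation:
Char counts: '$':1, 'r':3, 's':2, 't':1
C (first-col start): C('$')=0, C('r')=1, C('s')=4, C('t')=6
L[0]='r': occ=0, LF[0]=C('r')+0=1+0=1
L[1]='t': occ=0, LF[1]=C('t')+0=6+0=6
L[2]='$': occ=0, LF[2]=C('$')+0=0+0=0
L[3]='s': occ=0, LF[3]=C('s')+0=4+0=4
L[4]='r': occ=1, LF[4]=C('r')+1=1+1=2
L[5]='r': occ=2, LF[5]=C('r')+2=1+2=3
L[6]='s': occ=1, LF[6]=C('s')+1=4+1=5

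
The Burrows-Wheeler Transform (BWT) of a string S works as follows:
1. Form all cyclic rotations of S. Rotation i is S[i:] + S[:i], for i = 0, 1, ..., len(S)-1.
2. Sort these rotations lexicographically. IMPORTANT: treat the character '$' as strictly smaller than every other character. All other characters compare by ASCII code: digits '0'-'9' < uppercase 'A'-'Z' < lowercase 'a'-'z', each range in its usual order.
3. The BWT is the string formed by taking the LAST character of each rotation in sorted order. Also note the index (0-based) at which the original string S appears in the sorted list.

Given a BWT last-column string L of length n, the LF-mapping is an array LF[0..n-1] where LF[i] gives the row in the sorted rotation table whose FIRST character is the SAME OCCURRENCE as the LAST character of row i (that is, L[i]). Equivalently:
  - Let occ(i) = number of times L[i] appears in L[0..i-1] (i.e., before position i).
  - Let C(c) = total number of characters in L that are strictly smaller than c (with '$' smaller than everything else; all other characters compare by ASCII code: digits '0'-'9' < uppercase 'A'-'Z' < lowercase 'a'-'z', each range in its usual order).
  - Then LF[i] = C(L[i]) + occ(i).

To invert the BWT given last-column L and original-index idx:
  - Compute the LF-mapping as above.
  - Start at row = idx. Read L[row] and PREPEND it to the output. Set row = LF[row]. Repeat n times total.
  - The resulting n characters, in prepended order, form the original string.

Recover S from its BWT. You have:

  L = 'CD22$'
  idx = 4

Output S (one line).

LF mapping: 3 4 1 2 0
Walk LF starting at row 4, prepending L[row]:
  step 1: row=4, L[4]='$', prepend. Next row=LF[4]=0
  step 2: row=0, L[0]='C', prepend. Next row=LF[0]=3
  step 3: row=3, L[3]='2', prepend. Next row=LF[3]=2
  step 4: row=2, L[2]='2', prepend. Next row=LF[2]=1
  step 5: row=1, L[1]='D', prepend. Next row=LF[1]=4
Reversed output: D22C$

Answer: D22C$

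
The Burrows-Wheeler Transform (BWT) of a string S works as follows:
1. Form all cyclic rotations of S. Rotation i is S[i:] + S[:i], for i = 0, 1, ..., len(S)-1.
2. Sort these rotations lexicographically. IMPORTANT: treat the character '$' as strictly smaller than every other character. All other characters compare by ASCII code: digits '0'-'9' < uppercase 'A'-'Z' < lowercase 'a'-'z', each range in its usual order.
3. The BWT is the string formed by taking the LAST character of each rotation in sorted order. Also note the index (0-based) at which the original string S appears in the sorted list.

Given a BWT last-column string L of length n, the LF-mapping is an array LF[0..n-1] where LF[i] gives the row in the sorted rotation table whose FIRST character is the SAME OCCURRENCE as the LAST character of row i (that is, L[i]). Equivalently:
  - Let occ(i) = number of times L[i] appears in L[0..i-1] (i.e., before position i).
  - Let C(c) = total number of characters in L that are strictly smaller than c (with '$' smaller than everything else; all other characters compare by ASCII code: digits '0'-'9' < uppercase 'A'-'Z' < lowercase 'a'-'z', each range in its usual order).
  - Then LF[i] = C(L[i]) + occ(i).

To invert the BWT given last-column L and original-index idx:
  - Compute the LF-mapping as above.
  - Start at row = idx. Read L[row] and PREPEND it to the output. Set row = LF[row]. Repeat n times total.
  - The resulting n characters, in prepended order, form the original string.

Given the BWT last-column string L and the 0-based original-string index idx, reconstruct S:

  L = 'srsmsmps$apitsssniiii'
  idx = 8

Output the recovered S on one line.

Answer: mississippitransmiss$

Derivation:
LF mapping: 13 12 14 7 15 8 10 16 0 1 11 2 20 17 18 19 9 3 4 5 6
Walk LF starting at row 8, prepending L[row]:
  step 1: row=8, L[8]='$', prepend. Next row=LF[8]=0
  step 2: row=0, L[0]='s', prepend. Next row=LF[0]=13
  step 3: row=13, L[13]='s', prepend. Next row=LF[13]=17
  step 4: row=17, L[17]='i', prepend. Next row=LF[17]=3
  step 5: row=3, L[3]='m', prepend. Next row=LF[3]=7
  step 6: row=7, L[7]='s', prepend. Next row=LF[7]=16
  step 7: row=16, L[16]='n', prepend. Next row=LF[16]=9
  step 8: row=9, L[9]='a', prepend. Next row=LF[9]=1
  step 9: row=1, L[1]='r', prepend. Next row=LF[1]=12
  step 10: row=12, L[12]='t', prepend. Next row=LF[12]=20
  step 11: row=20, L[20]='i', prepend. Next row=LF[20]=6
  step 12: row=6, L[6]='p', prepend. Next row=LF[6]=10
  step 13: row=10, L[10]='p', prepend. Next row=LF[10]=11
  step 14: row=11, L[11]='i', prepend. Next row=LF[11]=2
  step 15: row=2, L[2]='s', prepend. Next row=LF[2]=14
  step 16: row=14, L[14]='s', prepend. Next row=LF[14]=18
  step 17: row=18, L[18]='i', prepend. Next row=LF[18]=4
  step 18: row=4, L[4]='s', prepend. Next row=LF[4]=15
  step 19: row=15, L[15]='s', prepend. Next row=LF[15]=19
  step 20: row=19, L[19]='i', prepend. Next row=LF[19]=5
  step 21: row=5, L[5]='m', prepend. Next row=LF[5]=8
Reversed output: mississippitransmiss$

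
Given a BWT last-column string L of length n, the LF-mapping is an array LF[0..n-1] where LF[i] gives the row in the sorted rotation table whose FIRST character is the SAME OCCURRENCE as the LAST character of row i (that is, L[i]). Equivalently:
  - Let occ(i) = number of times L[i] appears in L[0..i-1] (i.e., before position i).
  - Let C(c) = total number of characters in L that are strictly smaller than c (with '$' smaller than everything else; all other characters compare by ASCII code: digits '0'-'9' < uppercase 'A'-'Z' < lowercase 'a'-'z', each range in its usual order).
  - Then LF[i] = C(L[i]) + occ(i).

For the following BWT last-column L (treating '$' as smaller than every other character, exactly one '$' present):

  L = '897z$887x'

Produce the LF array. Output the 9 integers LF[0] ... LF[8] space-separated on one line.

Char counts: '$':1, '7':2, '8':3, '9':1, 'x':1, 'z':1
C (first-col start): C('$')=0, C('7')=1, C('8')=3, C('9')=6, C('x')=7, C('z')=8
L[0]='8': occ=0, LF[0]=C('8')+0=3+0=3
L[1]='9': occ=0, LF[1]=C('9')+0=6+0=6
L[2]='7': occ=0, LF[2]=C('7')+0=1+0=1
L[3]='z': occ=0, LF[3]=C('z')+0=8+0=8
L[4]='$': occ=0, LF[4]=C('$')+0=0+0=0
L[5]='8': occ=1, LF[5]=C('8')+1=3+1=4
L[6]='8': occ=2, LF[6]=C('8')+2=3+2=5
L[7]='7': occ=1, LF[7]=C('7')+1=1+1=2
L[8]='x': occ=0, LF[8]=C('x')+0=7+0=7

Answer: 3 6 1 8 0 4 5 2 7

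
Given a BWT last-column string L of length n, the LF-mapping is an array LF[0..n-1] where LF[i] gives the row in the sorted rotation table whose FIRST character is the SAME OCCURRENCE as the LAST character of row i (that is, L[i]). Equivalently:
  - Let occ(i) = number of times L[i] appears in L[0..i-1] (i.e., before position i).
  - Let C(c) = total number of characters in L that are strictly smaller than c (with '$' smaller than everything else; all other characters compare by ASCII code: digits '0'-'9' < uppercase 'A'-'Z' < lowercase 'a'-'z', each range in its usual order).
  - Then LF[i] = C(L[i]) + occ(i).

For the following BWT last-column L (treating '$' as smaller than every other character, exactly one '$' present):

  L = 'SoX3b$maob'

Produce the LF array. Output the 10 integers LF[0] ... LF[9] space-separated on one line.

Answer: 2 8 3 1 5 0 7 4 9 6

Derivation:
Char counts: '$':1, '3':1, 'S':1, 'X':1, 'a':1, 'b':2, 'm':1, 'o':2
C (first-col start): C('$')=0, C('3')=1, C('S')=2, C('X')=3, C('a')=4, C('b')=5, C('m')=7, C('o')=8
L[0]='S': occ=0, LF[0]=C('S')+0=2+0=2
L[1]='o': occ=0, LF[1]=C('o')+0=8+0=8
L[2]='X': occ=0, LF[2]=C('X')+0=3+0=3
L[3]='3': occ=0, LF[3]=C('3')+0=1+0=1
L[4]='b': occ=0, LF[4]=C('b')+0=5+0=5
L[5]='$': occ=0, LF[5]=C('$')+0=0+0=0
L[6]='m': occ=0, LF[6]=C('m')+0=7+0=7
L[7]='a': occ=0, LF[7]=C('a')+0=4+0=4
L[8]='o': occ=1, LF[8]=C('o')+1=8+1=9
L[9]='b': occ=1, LF[9]=C('b')+1=5+1=6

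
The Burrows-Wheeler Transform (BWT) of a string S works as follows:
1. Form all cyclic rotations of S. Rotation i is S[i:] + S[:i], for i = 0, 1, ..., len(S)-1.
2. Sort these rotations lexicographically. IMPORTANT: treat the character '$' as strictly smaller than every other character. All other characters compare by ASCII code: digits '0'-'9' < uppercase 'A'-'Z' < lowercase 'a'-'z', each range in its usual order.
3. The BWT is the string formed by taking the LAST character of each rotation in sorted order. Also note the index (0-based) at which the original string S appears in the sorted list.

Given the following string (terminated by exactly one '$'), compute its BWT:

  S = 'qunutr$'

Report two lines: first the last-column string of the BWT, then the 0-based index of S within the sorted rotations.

Answer: ru$tuqn
2

Derivation:
All 7 rotations (rotation i = S[i:]+S[:i]):
  rot[0] = qunutr$
  rot[1] = unutr$q
  rot[2] = nutr$qu
  rot[3] = utr$qun
  rot[4] = tr$qunu
  rot[5] = r$qunut
  rot[6] = $qunutr
Sorted (with $ < everything):
  sorted[0] = $qunutr  (last char: 'r')
  sorted[1] = nutr$qu  (last char: 'u')
  sorted[2] = qunutr$  (last char: '$')
  sorted[3] = r$qunut  (last char: 't')
  sorted[4] = tr$qunu  (last char: 'u')
  sorted[5] = unutr$q  (last char: 'q')
  sorted[6] = utr$qun  (last char: 'n')
Last column: ru$tuqn
Original string S is at sorted index 2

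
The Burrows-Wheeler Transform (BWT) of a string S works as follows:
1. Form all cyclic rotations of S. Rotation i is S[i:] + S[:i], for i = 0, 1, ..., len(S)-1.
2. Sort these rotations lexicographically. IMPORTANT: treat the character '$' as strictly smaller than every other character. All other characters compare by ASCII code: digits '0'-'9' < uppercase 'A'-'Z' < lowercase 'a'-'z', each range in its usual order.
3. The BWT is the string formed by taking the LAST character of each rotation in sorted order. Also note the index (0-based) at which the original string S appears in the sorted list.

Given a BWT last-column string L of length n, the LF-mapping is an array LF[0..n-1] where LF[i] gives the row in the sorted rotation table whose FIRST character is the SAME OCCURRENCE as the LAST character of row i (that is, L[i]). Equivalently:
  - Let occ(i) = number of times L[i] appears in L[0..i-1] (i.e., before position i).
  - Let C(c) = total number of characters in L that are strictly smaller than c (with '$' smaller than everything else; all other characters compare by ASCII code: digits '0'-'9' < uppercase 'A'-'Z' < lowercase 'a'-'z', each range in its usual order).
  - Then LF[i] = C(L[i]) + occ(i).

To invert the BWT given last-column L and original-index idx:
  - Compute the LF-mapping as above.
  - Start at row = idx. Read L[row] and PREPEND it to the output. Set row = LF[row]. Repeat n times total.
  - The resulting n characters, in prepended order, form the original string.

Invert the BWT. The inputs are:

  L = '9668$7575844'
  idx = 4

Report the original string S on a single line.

Answer: 57764885649$

Derivation:
LF mapping: 11 5 6 9 0 7 3 8 4 10 1 2
Walk LF starting at row 4, prepending L[row]:
  step 1: row=4, L[4]='$', prepend. Next row=LF[4]=0
  step 2: row=0, L[0]='9', prepend. Next row=LF[0]=11
  step 3: row=11, L[11]='4', prepend. Next row=LF[11]=2
  step 4: row=2, L[2]='6', prepend. Next row=LF[2]=6
  step 5: row=6, L[6]='5', prepend. Next row=LF[6]=3
  step 6: row=3, L[3]='8', prepend. Next row=LF[3]=9
  step 7: row=9, L[9]='8', prepend. Next row=LF[9]=10
  step 8: row=10, L[10]='4', prepend. Next row=LF[10]=1
  step 9: row=1, L[1]='6', prepend. Next row=LF[1]=5
  step 10: row=5, L[5]='7', prepend. Next row=LF[5]=7
  step 11: row=7, L[7]='7', prepend. Next row=LF[7]=8
  step 12: row=8, L[8]='5', prepend. Next row=LF[8]=4
Reversed output: 57764885649$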